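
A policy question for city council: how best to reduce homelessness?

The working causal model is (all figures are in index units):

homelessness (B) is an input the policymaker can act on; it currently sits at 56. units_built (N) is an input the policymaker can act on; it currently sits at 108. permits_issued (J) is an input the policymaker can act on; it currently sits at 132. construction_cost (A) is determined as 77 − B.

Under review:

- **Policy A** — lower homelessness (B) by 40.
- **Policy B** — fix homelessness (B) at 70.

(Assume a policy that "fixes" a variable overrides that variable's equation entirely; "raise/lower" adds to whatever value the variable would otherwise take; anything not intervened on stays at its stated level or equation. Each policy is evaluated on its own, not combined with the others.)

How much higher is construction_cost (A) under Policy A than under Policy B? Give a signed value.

54

Policy A (B − 40):
  B = 56 − 40 = 16
  A = 77 − 16 = 61
Policy B (B := 70):
  B = 70
  A = 77 − 70 = 7
A: 61 − 7 = 54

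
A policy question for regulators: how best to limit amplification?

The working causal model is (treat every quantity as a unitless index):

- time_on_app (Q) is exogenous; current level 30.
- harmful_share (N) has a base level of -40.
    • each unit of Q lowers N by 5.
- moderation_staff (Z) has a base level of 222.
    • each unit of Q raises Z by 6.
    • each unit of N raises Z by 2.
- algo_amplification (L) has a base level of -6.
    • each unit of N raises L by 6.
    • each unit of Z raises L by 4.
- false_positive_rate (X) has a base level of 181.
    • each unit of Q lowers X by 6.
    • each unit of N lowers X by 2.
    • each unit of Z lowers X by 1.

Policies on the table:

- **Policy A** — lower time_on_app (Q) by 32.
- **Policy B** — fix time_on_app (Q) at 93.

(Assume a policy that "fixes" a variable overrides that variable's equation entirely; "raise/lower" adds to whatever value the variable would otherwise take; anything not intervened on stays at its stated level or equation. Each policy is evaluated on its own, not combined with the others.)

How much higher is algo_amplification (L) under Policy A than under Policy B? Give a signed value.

Policy A (Q − 32):
  Q = 30 − 32 = -2
  N = -40 − 5·(-2) = -30
  Z = 222 + 6·(-2) + 2·(-30) = 150
  L = -6 + 6·(-30) + 4·150 = 414
Policy B (Q := 93):
  Q = 93
  N = -40 − 5·93 = -505
  Z = 222 + 6·93 + 2·(-505) = -230
  L = -6 + 6·(-505) + 4·(-230) = -3956
L: 414 − (-3956) = 4370

4370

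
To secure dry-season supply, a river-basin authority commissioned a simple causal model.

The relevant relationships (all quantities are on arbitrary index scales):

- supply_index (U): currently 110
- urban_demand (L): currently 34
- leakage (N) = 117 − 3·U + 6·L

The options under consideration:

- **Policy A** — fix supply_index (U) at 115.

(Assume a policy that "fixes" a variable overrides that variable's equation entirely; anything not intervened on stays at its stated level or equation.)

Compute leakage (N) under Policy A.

Policy A (U := 115):
  U = 115
  L = 34
  N = 117 − 3·115 + 6·34 = -24

-24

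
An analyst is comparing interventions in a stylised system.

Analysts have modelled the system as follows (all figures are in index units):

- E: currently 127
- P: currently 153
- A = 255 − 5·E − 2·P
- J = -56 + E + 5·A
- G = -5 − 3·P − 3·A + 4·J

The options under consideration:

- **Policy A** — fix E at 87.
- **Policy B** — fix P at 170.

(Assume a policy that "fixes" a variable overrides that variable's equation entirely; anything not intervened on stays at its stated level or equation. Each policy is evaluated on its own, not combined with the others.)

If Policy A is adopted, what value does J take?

Policy A (E := 87):
  E = 87
  P = 153
  A = 255 − 5·87 − 2·153 = -486
  J = -56 + 87 + 5·(-486) = -2399

-2399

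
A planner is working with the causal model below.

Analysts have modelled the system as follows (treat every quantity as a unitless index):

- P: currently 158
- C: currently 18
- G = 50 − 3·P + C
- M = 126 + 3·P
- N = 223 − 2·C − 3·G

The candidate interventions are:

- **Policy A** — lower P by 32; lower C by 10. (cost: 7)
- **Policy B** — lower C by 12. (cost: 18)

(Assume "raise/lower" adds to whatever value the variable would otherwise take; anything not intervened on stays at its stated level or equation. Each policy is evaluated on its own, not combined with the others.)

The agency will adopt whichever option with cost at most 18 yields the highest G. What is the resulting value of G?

-320

Policy A (P − 32, C − 10):
  P = 158 − 32 = 126
  C = 18 − 10 = 8
  G = 50 − 3·126 + 8 = -320
Policy B (C − 12):
  P = 158
  C = 18 − 12 = 6
  G = 50 − 3·158 + 6 = -418
Comparing — Policy A: G=-320, Policy B: G=-418. Highest is -320 (Policy A).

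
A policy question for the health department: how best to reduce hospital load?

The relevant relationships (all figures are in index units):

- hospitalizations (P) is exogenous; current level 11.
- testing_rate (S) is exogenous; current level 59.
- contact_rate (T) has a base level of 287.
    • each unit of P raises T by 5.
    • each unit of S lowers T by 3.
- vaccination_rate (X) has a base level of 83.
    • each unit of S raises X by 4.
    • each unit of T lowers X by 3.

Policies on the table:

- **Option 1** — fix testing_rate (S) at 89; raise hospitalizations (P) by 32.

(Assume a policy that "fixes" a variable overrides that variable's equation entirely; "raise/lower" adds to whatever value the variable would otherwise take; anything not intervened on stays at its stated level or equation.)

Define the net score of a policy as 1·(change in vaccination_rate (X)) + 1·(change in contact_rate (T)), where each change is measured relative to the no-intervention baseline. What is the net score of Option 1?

Baseline:
  P = 11
  S = 59
  T = 287 + 5·11 − 3·59 = 165
  X = 83 + 4·59 − 3·165 = -176
Option 1 (S := 89, P + 32):
  P = 11 + 32 = 43
  S = 89
  T = 287 + 5·43 − 3·89 = 235
  X = 83 + 4·89 − 3·235 = -266
ΔX = -266 − (-176) = -90; ΔT = 235 − 165 = 70
Score = 1·(-90) + 1·70 = -20

-20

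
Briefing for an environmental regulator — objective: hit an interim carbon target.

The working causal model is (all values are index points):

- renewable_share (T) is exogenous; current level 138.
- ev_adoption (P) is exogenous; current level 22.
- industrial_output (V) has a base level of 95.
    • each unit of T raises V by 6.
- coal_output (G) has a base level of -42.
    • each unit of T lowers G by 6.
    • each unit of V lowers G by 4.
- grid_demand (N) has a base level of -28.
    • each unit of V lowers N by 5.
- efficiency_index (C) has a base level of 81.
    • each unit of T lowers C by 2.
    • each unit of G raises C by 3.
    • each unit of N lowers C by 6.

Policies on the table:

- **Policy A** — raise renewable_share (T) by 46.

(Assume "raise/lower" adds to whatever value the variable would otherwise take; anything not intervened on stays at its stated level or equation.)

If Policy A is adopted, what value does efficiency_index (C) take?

18025

Policy A (T + 46):
  T = 138 + 46 = 184
  V = 95 + 6·184 = 1199
  G = -42 − 6·184 − 4·1199 = -5942
  N = -28 − 5·1199 = -6023
  C = 81 − 2·184 + 3·(-5942) − 6·(-6023) = 18025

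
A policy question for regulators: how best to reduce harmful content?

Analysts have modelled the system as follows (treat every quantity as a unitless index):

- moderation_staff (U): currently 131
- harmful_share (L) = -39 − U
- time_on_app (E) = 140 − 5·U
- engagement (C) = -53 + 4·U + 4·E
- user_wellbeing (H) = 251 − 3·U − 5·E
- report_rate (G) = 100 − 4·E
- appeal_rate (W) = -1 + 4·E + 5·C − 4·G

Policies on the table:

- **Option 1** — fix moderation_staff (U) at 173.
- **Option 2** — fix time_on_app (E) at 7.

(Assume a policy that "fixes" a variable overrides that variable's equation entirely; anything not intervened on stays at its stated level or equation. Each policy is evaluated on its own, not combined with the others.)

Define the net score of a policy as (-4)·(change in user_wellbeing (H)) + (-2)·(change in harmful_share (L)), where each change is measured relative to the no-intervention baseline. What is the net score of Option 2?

10440

Baseline:
  U = 131
  L = -39 − 131 = -170
  E = 140 − 5·131 = -515
  H = 251 − 3·131 − 5·(-515) = 2433
Option 2 (E := 7):
  U = 131
  L = -39 − 131 = -170
  E = 7
  H = 251 − 3·131 − 5·7 = -177
ΔH = -177 − 2433 = -2610; ΔL = -170 − (-170) = 0
Score = (-4)·(-2610) + (-2)·0 = 10440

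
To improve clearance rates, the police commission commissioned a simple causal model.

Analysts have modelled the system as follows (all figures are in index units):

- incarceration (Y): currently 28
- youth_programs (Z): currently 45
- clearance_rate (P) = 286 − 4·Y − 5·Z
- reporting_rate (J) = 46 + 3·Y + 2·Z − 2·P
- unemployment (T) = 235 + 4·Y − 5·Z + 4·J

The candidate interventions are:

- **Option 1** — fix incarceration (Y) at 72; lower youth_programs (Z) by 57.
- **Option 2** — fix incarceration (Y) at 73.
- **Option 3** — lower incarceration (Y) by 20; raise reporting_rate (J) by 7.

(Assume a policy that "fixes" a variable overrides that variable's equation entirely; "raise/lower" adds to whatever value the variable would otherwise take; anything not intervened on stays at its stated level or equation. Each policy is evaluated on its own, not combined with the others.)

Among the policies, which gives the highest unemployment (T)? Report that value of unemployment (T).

Option 1 (Y := 72, Z − 57):
  Y = 72
  Z = 45 − 57 = -12
  P = 286 − 4·72 − 5·(-12) = 58
  J = 46 + 3·72 + 2·(-12) − 2·58 = 122
  T = 235 + 4·72 − 5·(-12) + 4·122 = 1071
Option 2 (Y := 73):
  Y = 73
  Z = 45
  P = 286 − 4·73 − 5·45 = -231
  J = 46 + 3·73 + 2·45 − 2·(-231) = 817
  T = 235 + 4·73 − 5·45 + 4·817 = 3570
Option 3 (Y − 20, J + 7):
  Y = 28 − 20 = 8
  Z = 45
  P = 286 − 4·8 − 5·45 = 29
  J = 46 + 3·8 + 2·45 − 2·29 (+7 from intervention) = 109
  T = 235 + 4·8 − 5·45 + 4·109 = 478
Comparing — Option 1: T=1071, Option 2: T=3570, Option 3: T=478. Highest is 3570 (Option 2).

3570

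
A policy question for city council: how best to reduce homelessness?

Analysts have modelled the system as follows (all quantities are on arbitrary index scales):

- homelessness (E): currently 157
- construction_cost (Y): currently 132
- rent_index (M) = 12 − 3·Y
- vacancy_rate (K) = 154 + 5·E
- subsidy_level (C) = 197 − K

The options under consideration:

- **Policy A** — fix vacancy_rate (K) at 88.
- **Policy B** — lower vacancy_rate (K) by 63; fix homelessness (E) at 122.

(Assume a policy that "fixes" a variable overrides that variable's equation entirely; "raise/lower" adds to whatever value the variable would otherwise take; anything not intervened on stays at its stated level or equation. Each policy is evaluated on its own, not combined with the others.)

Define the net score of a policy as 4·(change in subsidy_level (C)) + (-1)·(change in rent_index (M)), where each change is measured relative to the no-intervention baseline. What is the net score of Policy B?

Baseline:
  E = 157
  Y = 132
  M = 12 − 3·132 = -384
  K = 154 + 5·157 = 939
  C = 197 − 939 = -742
Policy B (K − 63, E := 122):
  E = 122
  Y = 132
  M = 12 − 3·132 = -384
  K = 154 + 5·122 (−63 from intervention) = 701
  C = 197 − 701 = -504
ΔC = -504 − (-742) = 238; ΔM = -384 − (-384) = 0
Score = 4·238 + (-1)·0 = 952

952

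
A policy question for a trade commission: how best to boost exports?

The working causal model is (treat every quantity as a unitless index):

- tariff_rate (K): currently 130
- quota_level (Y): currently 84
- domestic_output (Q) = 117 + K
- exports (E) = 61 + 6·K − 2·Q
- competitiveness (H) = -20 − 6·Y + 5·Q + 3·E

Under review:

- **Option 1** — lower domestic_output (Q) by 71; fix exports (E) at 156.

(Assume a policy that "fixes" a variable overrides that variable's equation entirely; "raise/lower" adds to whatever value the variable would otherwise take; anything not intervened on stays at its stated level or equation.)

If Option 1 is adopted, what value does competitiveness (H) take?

Option 1 (Q − 71, E := 156):
  K = 130
  Y = 84
  Q = 117 + 130 (−71 from intervention) = 176
  E = 156
  H = -20 − 6·84 + 5·176 + 3·156 = 824

824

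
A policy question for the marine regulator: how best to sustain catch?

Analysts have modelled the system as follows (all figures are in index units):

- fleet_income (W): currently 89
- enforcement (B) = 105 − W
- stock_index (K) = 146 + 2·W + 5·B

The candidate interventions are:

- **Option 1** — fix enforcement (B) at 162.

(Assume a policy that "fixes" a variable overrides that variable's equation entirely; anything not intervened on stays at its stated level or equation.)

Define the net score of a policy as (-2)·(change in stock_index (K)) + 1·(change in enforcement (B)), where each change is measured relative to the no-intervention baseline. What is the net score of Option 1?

Baseline:
  W = 89
  B = 105 − 89 = 16
  K = 146 + 2·89 + 5·16 = 404
Option 1 (B := 162):
  W = 89
  B = 162
  K = 146 + 2·89 + 5·162 = 1134
ΔK = 1134 − 404 = 730; ΔB = 162 − 16 = 146
Score = (-2)·730 + 1·146 = -1314

-1314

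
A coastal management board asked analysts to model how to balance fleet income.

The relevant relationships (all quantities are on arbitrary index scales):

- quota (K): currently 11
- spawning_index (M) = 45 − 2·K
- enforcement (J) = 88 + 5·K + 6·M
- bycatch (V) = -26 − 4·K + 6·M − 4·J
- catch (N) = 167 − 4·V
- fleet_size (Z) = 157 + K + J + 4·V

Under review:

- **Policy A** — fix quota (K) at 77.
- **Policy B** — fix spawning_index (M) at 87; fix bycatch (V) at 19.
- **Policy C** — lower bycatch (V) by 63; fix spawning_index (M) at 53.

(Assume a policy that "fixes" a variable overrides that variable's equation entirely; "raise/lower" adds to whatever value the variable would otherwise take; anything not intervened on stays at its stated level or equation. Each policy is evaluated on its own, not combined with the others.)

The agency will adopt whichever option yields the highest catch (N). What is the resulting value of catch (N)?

Policy A (K := 77):
  K = 77
  M = 45 − 2·77 = -109
  J = 88 + 5·77 + 6·(-109) = -181
  V = -26 − 4·77 + 6·(-109) − 4·(-181) = -264
  N = 167 − 4·(-264) = 1223
Policy B (M := 87, V := 19):
  K = 11
  M = 87
  J = 88 + 5·11 + 6·87 = 665
  V = 19
  N = 167 − 4·19 = 91
Policy C (V − 63, M := 53):
  K = 11
  M = 53
  J = 88 + 5·11 + 6·53 = 461
  V = -26 − 4·11 + 6·53 − 4·461 (−63 from intervention) = -1659
  N = 167 − 4·(-1659) = 6803
Comparing — Policy A: N=1223, Policy B: N=91, Policy C: N=6803. Highest is 6803 (Policy C).

6803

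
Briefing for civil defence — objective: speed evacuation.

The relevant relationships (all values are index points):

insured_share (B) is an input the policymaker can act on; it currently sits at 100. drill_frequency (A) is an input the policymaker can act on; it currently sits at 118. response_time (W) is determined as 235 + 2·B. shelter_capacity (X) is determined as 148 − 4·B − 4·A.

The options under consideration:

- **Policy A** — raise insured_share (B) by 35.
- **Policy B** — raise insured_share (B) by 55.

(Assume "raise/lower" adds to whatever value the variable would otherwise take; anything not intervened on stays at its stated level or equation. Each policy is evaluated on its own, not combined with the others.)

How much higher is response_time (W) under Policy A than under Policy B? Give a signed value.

Policy A (B + 35):
  B = 100 + 35 = 135
  W = 235 + 2·135 = 505
Policy B (B + 55):
  B = 100 + 55 = 155
  W = 235 + 2·155 = 545
W: 505 − 545 = -40

-40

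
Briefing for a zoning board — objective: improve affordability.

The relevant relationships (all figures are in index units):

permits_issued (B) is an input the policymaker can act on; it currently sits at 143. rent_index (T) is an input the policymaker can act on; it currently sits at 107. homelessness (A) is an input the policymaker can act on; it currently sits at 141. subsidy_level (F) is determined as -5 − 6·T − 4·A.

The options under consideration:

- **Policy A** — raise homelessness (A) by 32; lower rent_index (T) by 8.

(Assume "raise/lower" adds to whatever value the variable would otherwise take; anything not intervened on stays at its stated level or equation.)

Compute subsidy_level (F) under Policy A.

-1291

Policy A (A + 32, T − 8):
  T = 107 − 8 = 99
  A = 141 + 32 = 173
  F = -5 − 6·99 − 4·173 = -1291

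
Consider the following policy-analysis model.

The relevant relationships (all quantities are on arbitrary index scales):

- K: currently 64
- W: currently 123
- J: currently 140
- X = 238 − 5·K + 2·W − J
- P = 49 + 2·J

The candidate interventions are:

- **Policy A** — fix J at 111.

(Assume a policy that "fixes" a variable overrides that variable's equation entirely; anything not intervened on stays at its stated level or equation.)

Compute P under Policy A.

Policy A (J := 111):
  J = 111
  P = 49 + 2·111 = 271

271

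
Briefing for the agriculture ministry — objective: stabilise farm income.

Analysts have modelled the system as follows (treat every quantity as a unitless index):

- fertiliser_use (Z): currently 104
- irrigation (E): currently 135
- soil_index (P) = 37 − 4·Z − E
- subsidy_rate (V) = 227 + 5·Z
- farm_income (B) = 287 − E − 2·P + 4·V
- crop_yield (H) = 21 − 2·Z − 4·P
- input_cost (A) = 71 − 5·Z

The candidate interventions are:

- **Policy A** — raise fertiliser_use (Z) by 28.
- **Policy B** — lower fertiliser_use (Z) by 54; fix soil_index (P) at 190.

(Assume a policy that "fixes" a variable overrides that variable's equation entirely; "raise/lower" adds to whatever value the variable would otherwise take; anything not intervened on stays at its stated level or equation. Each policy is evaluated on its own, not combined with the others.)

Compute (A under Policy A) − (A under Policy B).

Policy A (Z + 28):
  Z = 104 + 28 = 132
  A = 71 − 5·132 = -589
Policy B (Z − 54, P := 190):
  Z = 104 − 54 = 50
  A = 71 − 5·50 = -179
A: -589 − (-179) = -410

-410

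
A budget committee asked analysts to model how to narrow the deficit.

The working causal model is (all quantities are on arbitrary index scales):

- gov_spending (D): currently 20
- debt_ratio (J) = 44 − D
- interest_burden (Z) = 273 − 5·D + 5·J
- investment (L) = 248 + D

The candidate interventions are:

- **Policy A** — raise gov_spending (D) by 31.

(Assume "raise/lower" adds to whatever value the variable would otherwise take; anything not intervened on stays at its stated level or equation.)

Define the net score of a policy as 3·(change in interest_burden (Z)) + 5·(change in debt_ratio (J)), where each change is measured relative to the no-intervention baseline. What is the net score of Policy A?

Baseline:
  D = 20
  J = 44 − 20 = 24
  Z = 273 − 5·20 + 5·24 = 293
Policy A (D + 31):
  D = 20 + 31 = 51
  J = 44 − 51 = -7
  Z = 273 − 5·51 + 5·(-7) = -17
ΔZ = -17 − 293 = -310; ΔJ = -7 − 24 = -31
Score = 3·(-310) + 5·(-31) = -1085

-1085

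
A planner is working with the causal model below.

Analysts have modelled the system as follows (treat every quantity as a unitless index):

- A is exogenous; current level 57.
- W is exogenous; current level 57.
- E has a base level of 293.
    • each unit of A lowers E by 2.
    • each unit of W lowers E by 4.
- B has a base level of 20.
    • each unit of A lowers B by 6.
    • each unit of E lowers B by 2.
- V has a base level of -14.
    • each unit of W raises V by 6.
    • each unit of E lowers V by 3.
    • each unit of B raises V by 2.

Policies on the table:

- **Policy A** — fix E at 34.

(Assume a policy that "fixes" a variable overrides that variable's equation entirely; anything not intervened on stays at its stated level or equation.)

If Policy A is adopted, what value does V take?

-554

Policy A (E := 34):
  A = 57
  W = 57
  E = 34
  B = 20 − 6·57 − 2·34 = -390
  V = -14 + 6·57 − 3·34 + 2·(-390) = -554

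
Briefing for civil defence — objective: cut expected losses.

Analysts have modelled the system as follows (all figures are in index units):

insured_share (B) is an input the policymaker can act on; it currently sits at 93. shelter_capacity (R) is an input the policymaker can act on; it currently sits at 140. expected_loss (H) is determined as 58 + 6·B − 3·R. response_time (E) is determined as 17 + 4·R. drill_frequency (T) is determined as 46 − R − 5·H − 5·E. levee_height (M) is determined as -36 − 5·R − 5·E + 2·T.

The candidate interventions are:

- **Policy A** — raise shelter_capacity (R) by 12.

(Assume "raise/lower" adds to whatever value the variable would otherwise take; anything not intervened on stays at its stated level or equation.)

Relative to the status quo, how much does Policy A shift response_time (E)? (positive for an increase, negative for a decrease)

Baseline:
  R = 140
  E = 17 + 4·140 = 577
Policy A (R + 12):
  R = 140 + 12 = 152
  E = 17 + 4·152 = 625
Change in E: 625 − 577 = 48

48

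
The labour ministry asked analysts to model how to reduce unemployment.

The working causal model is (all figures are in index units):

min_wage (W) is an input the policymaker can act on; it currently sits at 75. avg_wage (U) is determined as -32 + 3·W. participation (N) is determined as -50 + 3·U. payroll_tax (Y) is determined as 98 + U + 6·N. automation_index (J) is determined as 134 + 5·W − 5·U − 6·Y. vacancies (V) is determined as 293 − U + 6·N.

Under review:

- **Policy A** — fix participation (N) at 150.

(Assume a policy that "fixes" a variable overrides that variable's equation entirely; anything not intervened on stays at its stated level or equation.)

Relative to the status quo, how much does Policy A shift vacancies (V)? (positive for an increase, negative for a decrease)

Baseline:
  W = 75
  U = -32 + 3·75 = 193
  N = -50 + 3·193 = 529
  V = 293 − 193 + 6·529 = 3274
Policy A (N := 150):
  W = 75
  U = -32 + 3·75 = 193
  N = 150
  V = 293 − 193 + 6·150 = 1000
Change in V: 1000 − 3274 = -2274

-2274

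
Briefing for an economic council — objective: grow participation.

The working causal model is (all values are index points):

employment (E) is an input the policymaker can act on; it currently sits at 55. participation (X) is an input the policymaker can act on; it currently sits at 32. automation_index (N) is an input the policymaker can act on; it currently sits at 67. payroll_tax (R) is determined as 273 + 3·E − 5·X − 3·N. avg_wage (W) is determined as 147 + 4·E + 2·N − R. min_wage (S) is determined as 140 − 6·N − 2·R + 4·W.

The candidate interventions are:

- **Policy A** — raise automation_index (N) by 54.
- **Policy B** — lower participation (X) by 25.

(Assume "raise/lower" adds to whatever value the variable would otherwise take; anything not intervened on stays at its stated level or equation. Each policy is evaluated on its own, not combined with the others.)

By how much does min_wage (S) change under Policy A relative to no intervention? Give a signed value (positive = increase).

1080

Baseline:
  E = 55
  X = 32
  N = 67
  R = 273 + 3·55 − 5·32 − 3·67 = 77
  W = 147 + 4·55 + 2·67 − 77 = 424
  S = 140 − 6·67 − 2·77 + 4·424 = 1280
Policy A (N + 54):
  E = 55
  X = 32
  N = 67 + 54 = 121
  R = 273 + 3·55 − 5·32 − 3·121 = -85
  W = 147 + 4·55 + 2·121 − (-85) = 694
  S = 140 − 6·121 − 2·(-85) + 4·694 = 2360
Change in S: 2360 − 1280 = 1080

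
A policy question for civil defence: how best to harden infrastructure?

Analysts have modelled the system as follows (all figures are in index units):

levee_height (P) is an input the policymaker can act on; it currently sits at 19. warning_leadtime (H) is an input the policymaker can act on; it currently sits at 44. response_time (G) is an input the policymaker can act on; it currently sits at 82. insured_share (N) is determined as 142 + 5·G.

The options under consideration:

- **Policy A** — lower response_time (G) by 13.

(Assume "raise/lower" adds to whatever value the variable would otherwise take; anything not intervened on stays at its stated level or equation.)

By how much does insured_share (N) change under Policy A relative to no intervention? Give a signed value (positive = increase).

Baseline:
  G = 82
  N = 142 + 5·82 = 552
Policy A (G − 13):
  G = 82 − 13 = 69
  N = 142 + 5·69 = 487
Change in N: 487 − 552 = -65

-65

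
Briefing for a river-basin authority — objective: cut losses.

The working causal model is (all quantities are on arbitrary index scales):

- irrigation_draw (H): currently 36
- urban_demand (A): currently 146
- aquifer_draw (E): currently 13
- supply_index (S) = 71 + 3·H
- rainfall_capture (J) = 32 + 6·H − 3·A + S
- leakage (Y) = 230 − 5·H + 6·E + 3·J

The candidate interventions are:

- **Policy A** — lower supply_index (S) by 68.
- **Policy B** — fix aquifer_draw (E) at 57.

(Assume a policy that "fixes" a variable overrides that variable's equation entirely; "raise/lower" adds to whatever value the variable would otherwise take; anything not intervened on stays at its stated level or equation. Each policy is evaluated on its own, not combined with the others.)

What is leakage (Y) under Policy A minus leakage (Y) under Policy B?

Policy A (S − 68):
  H = 36
  A = 146
  E = 13
  S = 71 + 3·36 (−68 from intervention) = 111
  J = 32 + 6·36 − 3·146 + 111 = -79
  Y = 230 − 5·36 + 6·13 + 3·(-79) = -109
Policy B (E := 57):
  H = 36
  A = 146
  E = 57
  S = 71 + 3·36 = 179
  J = 32 + 6·36 − 3·146 + 179 = -11
  Y = 230 − 5·36 + 6·57 + 3·(-11) = 359
Y: -109 − 359 = -468

-468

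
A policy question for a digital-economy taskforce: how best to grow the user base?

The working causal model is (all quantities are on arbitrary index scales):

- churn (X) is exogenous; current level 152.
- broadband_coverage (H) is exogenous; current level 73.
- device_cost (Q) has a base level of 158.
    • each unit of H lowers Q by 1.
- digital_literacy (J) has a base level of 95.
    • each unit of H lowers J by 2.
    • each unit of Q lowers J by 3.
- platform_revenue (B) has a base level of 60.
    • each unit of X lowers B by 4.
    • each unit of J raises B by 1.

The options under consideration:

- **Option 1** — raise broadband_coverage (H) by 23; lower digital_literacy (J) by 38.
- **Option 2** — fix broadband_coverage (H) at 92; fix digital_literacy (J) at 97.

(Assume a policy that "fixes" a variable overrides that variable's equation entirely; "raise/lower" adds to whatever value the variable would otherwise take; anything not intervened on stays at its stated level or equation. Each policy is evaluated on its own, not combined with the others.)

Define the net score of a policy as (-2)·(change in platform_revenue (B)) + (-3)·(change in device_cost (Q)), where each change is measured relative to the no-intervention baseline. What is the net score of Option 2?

Baseline:
  X = 152
  H = 73
  Q = 158 − 73 = 85
  J = 95 − 2·73 − 3·85 = -306
  B = 60 − 4·152 + (-306) = -854
Option 2 (H := 92, J := 97):
  X = 152
  H = 92
  Q = 158 − 92 = 66
  J = 97
  B = 60 − 4·152 + 97 = -451
ΔB = -451 − (-854) = 403; ΔQ = 66 − 85 = -19
Score = (-2)·403 + (-3)·(-19) = -749

-749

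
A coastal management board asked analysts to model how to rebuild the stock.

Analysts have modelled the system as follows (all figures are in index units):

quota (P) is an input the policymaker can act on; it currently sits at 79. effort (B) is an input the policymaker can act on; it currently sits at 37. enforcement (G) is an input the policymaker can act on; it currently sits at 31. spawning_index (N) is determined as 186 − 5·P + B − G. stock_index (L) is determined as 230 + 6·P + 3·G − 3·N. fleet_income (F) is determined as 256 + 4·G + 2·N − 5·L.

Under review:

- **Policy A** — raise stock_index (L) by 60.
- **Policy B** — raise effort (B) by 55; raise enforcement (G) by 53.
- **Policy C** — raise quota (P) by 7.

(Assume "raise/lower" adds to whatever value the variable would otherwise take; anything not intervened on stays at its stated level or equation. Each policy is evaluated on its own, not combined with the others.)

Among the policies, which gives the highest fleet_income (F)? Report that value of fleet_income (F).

-7356

Policy A (L + 60):
  P = 79
  B = 37
  G = 31
  N = 186 − 5·79 + 37 − 31 = -203
  L = 230 + 6·79 + 3·31 − 3·(-203) (+60 from intervention) = 1466
  F = 256 + 4·31 + 2·(-203) − 5·1466 = -7356
Policy B (B + 55, G + 53):
  P = 79
  B = 37 + 55 = 92
  G = 31 + 53 = 84
  N = 186 − 5·79 + 92 − 84 = -201
  L = 230 + 6·79 + 3·84 − 3·(-201) = 1559
  F = 256 + 4·84 + 2·(-201) − 5·1559 = -7605
Policy C (P + 7):
  P = 79 + 7 = 86
  B = 37
  G = 31
  N = 186 − 5·86 + 37 − 31 = -238
  L = 230 + 6·86 + 3·31 − 3·(-238) = 1553
  F = 256 + 4·31 + 2·(-238) − 5·1553 = -7861
Comparing — Policy A: F=-7356, Policy B: F=-7605, Policy C: F=-7861. Highest is -7356 (Policy A).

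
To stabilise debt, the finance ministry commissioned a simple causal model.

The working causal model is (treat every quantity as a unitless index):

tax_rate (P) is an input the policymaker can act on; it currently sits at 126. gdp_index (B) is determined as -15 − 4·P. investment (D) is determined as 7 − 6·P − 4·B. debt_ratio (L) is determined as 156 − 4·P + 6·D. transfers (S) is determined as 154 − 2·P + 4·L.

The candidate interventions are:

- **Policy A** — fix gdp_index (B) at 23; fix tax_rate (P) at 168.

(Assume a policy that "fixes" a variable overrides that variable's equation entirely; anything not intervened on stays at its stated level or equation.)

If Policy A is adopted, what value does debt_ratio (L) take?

-7074

Policy A (B := 23, P := 168):
  P = 168
  B = 23
  D = 7 − 6·168 − 4·23 = -1093
  L = 156 − 4·168 + 6·(-1093) = -7074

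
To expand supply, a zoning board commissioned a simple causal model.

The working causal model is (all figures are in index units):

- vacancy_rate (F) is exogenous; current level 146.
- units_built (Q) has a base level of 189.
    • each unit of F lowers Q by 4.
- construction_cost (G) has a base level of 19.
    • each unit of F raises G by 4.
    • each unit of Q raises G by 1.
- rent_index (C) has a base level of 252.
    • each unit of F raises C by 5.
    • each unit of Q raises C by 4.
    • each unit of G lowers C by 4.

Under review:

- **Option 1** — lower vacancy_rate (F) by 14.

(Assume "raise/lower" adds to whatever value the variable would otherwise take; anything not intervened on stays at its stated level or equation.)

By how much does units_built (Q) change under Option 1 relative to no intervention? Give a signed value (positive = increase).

56

Baseline:
  F = 146
  Q = 189 − 4·146 = -395
Option 1 (F − 14):
  F = 146 − 14 = 132
  Q = 189 − 4·132 = -339
Change in Q: -339 − (-395) = 56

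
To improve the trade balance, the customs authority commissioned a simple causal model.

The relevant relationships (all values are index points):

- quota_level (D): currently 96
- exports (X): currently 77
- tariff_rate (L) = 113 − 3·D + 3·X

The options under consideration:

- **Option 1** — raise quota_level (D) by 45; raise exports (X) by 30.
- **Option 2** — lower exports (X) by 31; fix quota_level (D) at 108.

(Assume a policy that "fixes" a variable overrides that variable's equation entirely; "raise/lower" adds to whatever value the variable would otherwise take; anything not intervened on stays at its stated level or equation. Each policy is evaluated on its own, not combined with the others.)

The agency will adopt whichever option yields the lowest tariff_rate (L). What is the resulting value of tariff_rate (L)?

Option 1 (D + 45, X + 30):
  D = 96 + 45 = 141
  X = 77 + 30 = 107
  L = 113 − 3·141 + 3·107 = 11
Option 2 (X − 31, D := 108):
  D = 108
  X = 77 − 31 = 46
  L = 113 − 3·108 + 3·46 = -73
Comparing — Option 1: L=11, Option 2: L=-73. Lowest is -73 (Option 2).

-73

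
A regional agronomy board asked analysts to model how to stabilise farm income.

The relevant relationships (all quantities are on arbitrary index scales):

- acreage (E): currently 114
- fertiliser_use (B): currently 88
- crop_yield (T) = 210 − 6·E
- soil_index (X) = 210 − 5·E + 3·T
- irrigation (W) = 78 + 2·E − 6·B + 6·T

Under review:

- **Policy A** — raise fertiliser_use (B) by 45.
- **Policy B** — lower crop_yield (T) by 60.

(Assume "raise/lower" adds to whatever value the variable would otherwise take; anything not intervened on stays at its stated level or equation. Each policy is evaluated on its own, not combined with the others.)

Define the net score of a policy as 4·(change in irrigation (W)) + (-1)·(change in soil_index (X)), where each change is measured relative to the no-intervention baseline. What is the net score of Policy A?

Baseline:
  E = 114
  B = 88
  T = 210 − 6·114 = -474
  X = 210 − 5·114 + 3·(-474) = -1782
  W = 78 + 2·114 − 6·88 + 6·(-474) = -3066
Policy A (B + 45):
  E = 114
  B = 88 + 45 = 133
  T = 210 − 6·114 = -474
  X = 210 − 5·114 + 3·(-474) = -1782
  W = 78 + 2·114 − 6·133 + 6·(-474) = -3336
ΔW = -3336 − (-3066) = -270; ΔX = -1782 − (-1782) = 0
Score = 4·(-270) + (-1)·0 = -1080

-1080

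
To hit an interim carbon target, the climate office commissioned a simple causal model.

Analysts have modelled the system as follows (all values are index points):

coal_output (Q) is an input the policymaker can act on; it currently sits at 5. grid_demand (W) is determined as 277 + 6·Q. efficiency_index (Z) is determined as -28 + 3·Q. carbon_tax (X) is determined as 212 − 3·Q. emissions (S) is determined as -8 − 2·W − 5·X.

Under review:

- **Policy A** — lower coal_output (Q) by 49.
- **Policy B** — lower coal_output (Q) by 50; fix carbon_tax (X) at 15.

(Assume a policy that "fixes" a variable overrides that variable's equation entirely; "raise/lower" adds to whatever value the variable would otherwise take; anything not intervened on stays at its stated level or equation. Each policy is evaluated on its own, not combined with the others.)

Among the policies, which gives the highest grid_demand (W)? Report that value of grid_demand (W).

13

Policy A (Q − 49):
  Q = 5 − 49 = -44
  W = 277 + 6·(-44) = 13
Policy B (Q − 50, X := 15):
  Q = 5 − 50 = -45
  W = 277 + 6·(-45) = 7
Comparing — Policy A: W=13, Policy B: W=7. Highest is 13 (Policy A).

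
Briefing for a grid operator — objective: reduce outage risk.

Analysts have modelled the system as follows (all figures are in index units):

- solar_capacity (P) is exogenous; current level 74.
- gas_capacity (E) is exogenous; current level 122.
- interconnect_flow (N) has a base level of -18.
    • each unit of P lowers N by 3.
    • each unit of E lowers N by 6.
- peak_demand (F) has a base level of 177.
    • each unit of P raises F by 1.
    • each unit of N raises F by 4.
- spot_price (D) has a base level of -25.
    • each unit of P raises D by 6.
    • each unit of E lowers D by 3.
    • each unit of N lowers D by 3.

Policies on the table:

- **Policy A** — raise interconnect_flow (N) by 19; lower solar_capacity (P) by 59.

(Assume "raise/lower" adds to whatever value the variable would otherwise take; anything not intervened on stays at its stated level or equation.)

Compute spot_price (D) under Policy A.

Policy A (N + 19, P − 59):
  P = 74 − 59 = 15
  E = 122
  N = -18 − 3·15 − 6·122 (+19 from intervention) = -776
  D = -25 + 6·15 − 3·122 − 3·(-776) = 2027

2027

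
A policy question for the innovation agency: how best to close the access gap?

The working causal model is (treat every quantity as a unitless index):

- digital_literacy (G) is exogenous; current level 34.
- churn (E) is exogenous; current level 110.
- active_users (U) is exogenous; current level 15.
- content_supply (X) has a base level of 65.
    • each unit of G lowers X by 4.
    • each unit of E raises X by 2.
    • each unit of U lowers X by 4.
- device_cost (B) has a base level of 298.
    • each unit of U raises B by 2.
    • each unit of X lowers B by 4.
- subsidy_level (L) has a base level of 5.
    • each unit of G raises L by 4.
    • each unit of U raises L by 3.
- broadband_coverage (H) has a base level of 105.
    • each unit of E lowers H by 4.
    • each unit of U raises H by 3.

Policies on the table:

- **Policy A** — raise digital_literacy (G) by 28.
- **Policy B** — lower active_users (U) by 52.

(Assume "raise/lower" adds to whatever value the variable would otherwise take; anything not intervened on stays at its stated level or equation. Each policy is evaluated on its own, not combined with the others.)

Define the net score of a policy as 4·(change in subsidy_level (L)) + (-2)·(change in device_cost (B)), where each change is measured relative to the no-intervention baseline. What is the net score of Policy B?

1248

Baseline:
  G = 34
  E = 110
  U = 15
  X = 65 − 4·34 + 2·110 − 4·15 = 89
  B = 298 + 2·15 − 4·89 = -28
  L = 5 + 4·34 + 3·15 = 186
Policy B (U − 52):
  G = 34
  E = 110
  U = 15 − 52 = -37
  X = 65 − 4·34 + 2·110 − 4·(-37) = 297
  B = 298 + 2·(-37) − 4·297 = -964
  L = 5 + 4·34 + 3·(-37) = 30
ΔL = 30 − 186 = -156; ΔB = -964 − (-28) = -936
Score = 4·(-156) + (-2)·(-936) = 1248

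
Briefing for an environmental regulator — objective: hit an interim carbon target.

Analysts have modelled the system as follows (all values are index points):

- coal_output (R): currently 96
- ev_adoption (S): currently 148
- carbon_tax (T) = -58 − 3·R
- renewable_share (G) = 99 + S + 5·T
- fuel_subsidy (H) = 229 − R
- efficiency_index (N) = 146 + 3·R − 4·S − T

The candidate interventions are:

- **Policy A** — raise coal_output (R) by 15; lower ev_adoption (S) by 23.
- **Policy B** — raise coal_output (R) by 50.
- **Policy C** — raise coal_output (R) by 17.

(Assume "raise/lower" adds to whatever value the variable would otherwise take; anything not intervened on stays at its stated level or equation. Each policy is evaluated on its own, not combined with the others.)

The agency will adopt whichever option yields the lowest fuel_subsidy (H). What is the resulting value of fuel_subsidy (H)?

Policy A (R + 15, S − 23):
  R = 96 + 15 = 111
  H = 229 − 111 = 118
Policy B (R + 50):
  R = 96 + 50 = 146
  H = 229 − 146 = 83
Policy C (R + 17):
  R = 96 + 17 = 113
  H = 229 − 113 = 116
Comparing — Policy A: H=118, Policy B: H=83, Policy C: H=116. Lowest is 83 (Policy B).

83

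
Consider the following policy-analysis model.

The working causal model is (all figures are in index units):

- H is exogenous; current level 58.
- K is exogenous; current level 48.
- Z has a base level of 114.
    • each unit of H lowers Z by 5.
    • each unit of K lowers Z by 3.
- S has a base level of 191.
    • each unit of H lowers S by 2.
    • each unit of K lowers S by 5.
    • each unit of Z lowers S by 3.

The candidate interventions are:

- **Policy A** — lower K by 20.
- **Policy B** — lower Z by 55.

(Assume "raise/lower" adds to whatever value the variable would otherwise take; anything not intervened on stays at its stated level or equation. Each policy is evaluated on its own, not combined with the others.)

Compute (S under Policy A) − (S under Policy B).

-245

Policy A (K − 20):
  H = 58
  K = 48 − 20 = 28
  Z = 114 − 5·58 − 3·28 = -260
  S = 191 − 2·58 − 5·28 − 3·(-260) = 715
Policy B (Z − 55):
  H = 58
  K = 48
  Z = 114 − 5·58 − 3·48 (−55 from intervention) = -375
  S = 191 − 2·58 − 5·48 − 3·(-375) = 960
S: 715 − 960 = -245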